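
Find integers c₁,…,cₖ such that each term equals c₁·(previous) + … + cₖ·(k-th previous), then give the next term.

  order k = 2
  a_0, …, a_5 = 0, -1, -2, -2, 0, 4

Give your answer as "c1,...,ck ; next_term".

  a_2 = 2·-1 + -2·0 = -2
  a_3 = 2·-2 + -2·-1 = -2
  a_4 = 2·-2 + -2·-2 = 0
  a_5 = 2·0 + -2·-2 = 4
  a_6 = 2·4 + -2·0 = 8

2,-2 ; 8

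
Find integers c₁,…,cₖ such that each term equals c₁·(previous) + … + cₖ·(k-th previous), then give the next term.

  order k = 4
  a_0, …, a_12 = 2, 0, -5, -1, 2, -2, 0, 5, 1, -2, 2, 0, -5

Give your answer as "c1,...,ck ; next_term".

1,-1,1,-1 ; -1

  a_4 = 1·-1 + -1·-5 + 1·0 + -1·2 = 2
  a_5 = 1·2 + -1·-1 + 1·-5 + -1·0 = -2
  a_6 = 1·-2 + -1·2 + 1·-1 + -1·-5 = 0
  a_7 = 1·0 + -1·-2 + 1·2 + -1·-1 = 5
  a_8 = 1·5 + -1·0 + 1·-2 + -1·2 = 1
  a_9 = 1·1 + -1·5 + 1·0 + -1·-2 = -2
  a_10 = 1·-2 + -1·1 + 1·5 + -1·0 = 2
  a_11 = 1·2 + -1·-2 + 1·1 + -1·5 = 0
  a_12 = 1·0 + -1·2 + 1·-2 + -1·1 = -5
  a_13 = 1·-5 + -1·0 + 1·2 + -1·-2 = -1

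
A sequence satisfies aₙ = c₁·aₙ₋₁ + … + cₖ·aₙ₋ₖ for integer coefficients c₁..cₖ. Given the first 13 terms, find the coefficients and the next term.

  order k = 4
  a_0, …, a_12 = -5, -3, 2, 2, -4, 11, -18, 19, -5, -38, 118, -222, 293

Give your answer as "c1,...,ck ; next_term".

  a_4 = -2·2 + -1·2 + 1·-3 + -1·-5 = -4
  a_5 = -2·-4 + -1·2 + 1·2 + -1·-3 = 11
  a_6 = -2·11 + -1·-4 + 1·2 + -1·2 = -18
  a_7 = -2·-18 + -1·11 + 1·-4 + -1·2 = 19
  a_8 = -2·19 + -1·-18 + 1·11 + -1·-4 = -5
  a_9 = -2·-5 + -1·19 + 1·-18 + -1·11 = -38
  a_10 = -2·-38 + -1·-5 + 1·19 + -1·-18 = 118
  a_11 = -2·118 + -1·-38 + 1·-5 + -1·19 = -222
  a_12 = -2·-222 + -1·118 + 1·-38 + -1·-5 = 293
  a_13 = -2·293 + -1·-222 + 1·118 + -1·-38 = -208

-2,-1,1,-1 ; -208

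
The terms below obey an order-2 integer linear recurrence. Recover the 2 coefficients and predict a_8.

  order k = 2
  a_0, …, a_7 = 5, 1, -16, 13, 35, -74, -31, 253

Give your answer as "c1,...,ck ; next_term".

  a_2 = -1·1 + -3·5 = -16
  a_3 = -1·-16 + -3·1 = 13
  a_4 = -1·13 + -3·-16 = 35
  a_5 = -1·35 + -3·13 = -74
  a_6 = -1·-74 + -3·35 = -31
  a_7 = -1·-31 + -3·-74 = 253
  a_8 = -1·253 + -3·-31 = -160

-1,-3 ; -160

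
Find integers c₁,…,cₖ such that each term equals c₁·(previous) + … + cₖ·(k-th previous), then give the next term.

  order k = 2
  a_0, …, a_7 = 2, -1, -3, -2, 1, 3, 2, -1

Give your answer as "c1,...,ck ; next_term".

  a_2 = 1·-1 + -1·2 = -3
  a_3 = 1·-3 + -1·-1 = -2
  a_4 = 1·-2 + -1·-3 = 1
  a_5 = 1·1 + -1·-2 = 3
  a_6 = 1·3 + -1·1 = 2
  a_7 = 1·2 + -1·3 = -1
  a_8 = 1·-1 + -1·2 = -3

1,-1 ; -3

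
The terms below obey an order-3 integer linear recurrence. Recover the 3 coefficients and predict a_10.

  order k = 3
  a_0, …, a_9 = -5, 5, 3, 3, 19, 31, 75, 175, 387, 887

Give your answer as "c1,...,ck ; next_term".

  a_3 = 1·3 + 2·5 + 2·-5 = 3
  a_4 = 1·3 + 2·3 + 2·5 = 19
  a_5 = 1·19 + 2·3 + 2·3 = 31
  a_6 = 1·31 + 2·19 + 2·3 = 75
  a_7 = 1·75 + 2·31 + 2·19 = 175
  a_8 = 1·175 + 2·75 + 2·31 = 387
  a_9 = 1·387 + 2·175 + 2·75 = 887
  a_10 = 1·887 + 2·387 + 2·175 = 2011

1,2,2 ; 2011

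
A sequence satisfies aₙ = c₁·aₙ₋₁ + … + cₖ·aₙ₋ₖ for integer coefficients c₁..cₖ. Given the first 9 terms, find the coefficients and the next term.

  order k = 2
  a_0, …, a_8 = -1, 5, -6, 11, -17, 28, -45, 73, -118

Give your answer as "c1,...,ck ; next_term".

-1,1 ; 191

  a_2 = -1·5 + 1·-1 = -6
  a_3 = -1·-6 + 1·5 = 11
  a_4 = -1·11 + 1·-6 = -17
  a_5 = -1·-17 + 1·11 = 28
  a_6 = -1·28 + 1·-17 = -45
  a_7 = -1·-45 + 1·28 = 73
  a_8 = -1·73 + 1·-45 = -118
  a_9 = -1·-118 + 1·73 = 191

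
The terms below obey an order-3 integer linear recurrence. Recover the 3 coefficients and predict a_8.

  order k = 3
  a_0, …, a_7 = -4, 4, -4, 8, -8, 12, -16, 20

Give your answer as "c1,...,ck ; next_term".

  a_3 = 0·-4 + 1·4 + -1·-4 = 8
  a_4 = 0·8 + 1·-4 + -1·4 = -8
  a_5 = 0·-8 + 1·8 + -1·-4 = 12
  a_6 = 0·12 + 1·-8 + -1·8 = -16
  a_7 = 0·-16 + 1·12 + -1·-8 = 20
  a_8 = 0·20 + 1·-16 + -1·12 = -28

0,1,-1 ; -28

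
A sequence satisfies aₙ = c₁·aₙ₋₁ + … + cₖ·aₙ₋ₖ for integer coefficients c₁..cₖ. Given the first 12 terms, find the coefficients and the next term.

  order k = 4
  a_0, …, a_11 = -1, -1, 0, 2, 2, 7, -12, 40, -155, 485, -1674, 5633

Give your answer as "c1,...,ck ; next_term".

-2,4,-3,-3 ; -18952

  a_4 = -2·2 + 4·0 + -3·-1 + -3·-1 = 2
  a_5 = -2·2 + 4·2 + -3·0 + -3·-1 = 7
  a_6 = -2·7 + 4·2 + -3·2 + -3·0 = -12
  a_7 = -2·-12 + 4·7 + -3·2 + -3·2 = 40
  a_8 = -2·40 + 4·-12 + -3·7 + -3·2 = -155
  a_9 = -2·-155 + 4·40 + -3·-12 + -3·7 = 485
  a_10 = -2·485 + 4·-155 + -3·40 + -3·-12 = -1674
  a_11 = -2·-1674 + 4·485 + -3·-155 + -3·40 = 5633
  a_12 = -2·5633 + 4·-1674 + -3·485 + -3·-155 = -18952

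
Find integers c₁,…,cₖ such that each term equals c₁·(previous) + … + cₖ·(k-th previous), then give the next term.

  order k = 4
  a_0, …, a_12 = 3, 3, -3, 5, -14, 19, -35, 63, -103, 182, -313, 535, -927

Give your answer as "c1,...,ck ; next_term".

  a_4 = -1·5 + 1·-3 + -1·3 + -1·3 = -14
  a_5 = -1·-14 + 1·5 + -1·-3 + -1·3 = 19
  a_6 = -1·19 + 1·-14 + -1·5 + -1·-3 = -35
  a_7 = -1·-35 + 1·19 + -1·-14 + -1·5 = 63
  a_8 = -1·63 + 1·-35 + -1·19 + -1·-14 = -103
  a_9 = -1·-103 + 1·63 + -1·-35 + -1·19 = 182
  a_10 = -1·182 + 1·-103 + -1·63 + -1·-35 = -313
  a_11 = -1·-313 + 1·182 + -1·-103 + -1·63 = 535
  a_12 = -1·535 + 1·-313 + -1·182 + -1·-103 = -927
  a_13 = -1·-927 + 1·535 + -1·-313 + -1·182 = 1593

-1,1,-1,-1 ; 1593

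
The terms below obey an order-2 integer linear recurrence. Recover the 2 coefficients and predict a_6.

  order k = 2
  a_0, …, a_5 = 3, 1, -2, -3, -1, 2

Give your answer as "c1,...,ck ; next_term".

1,-1 ; 3

  a_2 = 1·1 + -1·3 = -2
  a_3 = 1·-2 + -1·1 = -3
  a_4 = 1·-3 + -1·-2 = -1
  a_5 = 1·-1 + -1·-3 = 2
  a_6 = 1·2 + -1·-1 = 3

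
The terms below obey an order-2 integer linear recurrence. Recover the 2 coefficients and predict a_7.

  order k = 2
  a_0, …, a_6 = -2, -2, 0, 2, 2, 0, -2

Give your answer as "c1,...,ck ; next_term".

1,-1 ; -2

  a_2 = 1·-2 + -1·-2 = 0
  a_3 = 1·0 + -1·-2 = 2
  a_4 = 1·2 + -1·0 = 2
  a_5 = 1·2 + -1·2 = 0
  a_6 = 1·0 + -1·2 = -2
  a_7 = 1·-2 + -1·0 = -2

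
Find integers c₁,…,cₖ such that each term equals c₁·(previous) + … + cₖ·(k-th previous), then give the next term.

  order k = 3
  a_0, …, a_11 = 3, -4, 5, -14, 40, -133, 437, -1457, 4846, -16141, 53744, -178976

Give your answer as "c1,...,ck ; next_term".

  a_3 = -3·5 + 2·-4 + 3·3 = -14
  a_4 = -3·-14 + 2·5 + 3·-4 = 40
  a_5 = -3·40 + 2·-14 + 3·5 = -133
  a_6 = -3·-133 + 2·40 + 3·-14 = 437
  a_7 = -3·437 + 2·-133 + 3·40 = -1457
  a_8 = -3·-1457 + 2·437 + 3·-133 = 4846
  a_9 = -3·4846 + 2·-1457 + 3·437 = -16141
  a_10 = -3·-16141 + 2·4846 + 3·-1457 = 53744
  a_11 = -3·53744 + 2·-16141 + 3·4846 = -178976
  a_12 = -3·-178976 + 2·53744 + 3·-16141 = 595993

-3,2,3 ; 595993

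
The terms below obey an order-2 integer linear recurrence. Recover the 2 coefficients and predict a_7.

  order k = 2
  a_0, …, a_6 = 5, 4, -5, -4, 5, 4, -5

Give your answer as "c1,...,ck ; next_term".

0,-1 ; -4

  a_2 = 0·4 + -1·5 = -5
  a_3 = 0·-5 + -1·4 = -4
  a_4 = 0·-4 + -1·-5 = 5
  a_5 = 0·5 + -1·-4 = 4
  a_6 = 0·4 + -1·5 = -5
  a_7 = 0·-5 + -1·4 = -4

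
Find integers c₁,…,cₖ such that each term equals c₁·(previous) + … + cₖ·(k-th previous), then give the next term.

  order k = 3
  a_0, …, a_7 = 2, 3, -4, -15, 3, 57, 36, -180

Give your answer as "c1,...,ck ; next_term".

0,-3,-3 ; -279

  a_3 = 0·-4 + -3·3 + -3·2 = -15
  a_4 = 0·-15 + -3·-4 + -3·3 = 3
  a_5 = 0·3 + -3·-15 + -3·-4 = 57
  a_6 = 0·57 + -3·3 + -3·-15 = 36
  a_7 = 0·36 + -3·57 + -3·3 = -180
  a_8 = 0·-180 + -3·36 + -3·57 = -279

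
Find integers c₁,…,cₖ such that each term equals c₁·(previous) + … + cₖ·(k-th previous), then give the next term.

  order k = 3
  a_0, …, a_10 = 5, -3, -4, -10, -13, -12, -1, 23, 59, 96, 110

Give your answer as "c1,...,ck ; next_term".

2,-1,-1 ; 65

  a_3 = 2·-4 + -1·-3 + -1·5 = -10
  a_4 = 2·-10 + -1·-4 + -1·-3 = -13
  a_5 = 2·-13 + -1·-10 + -1·-4 = -12
  a_6 = 2·-12 + -1·-13 + -1·-10 = -1
  a_7 = 2·-1 + -1·-12 + -1·-13 = 23
  a_8 = 2·23 + -1·-1 + -1·-12 = 59
  a_9 = 2·59 + -1·23 + -1·-1 = 96
  a_10 = 2·96 + -1·59 + -1·23 = 110
  a_11 = 2·110 + -1·96 + -1·59 = 65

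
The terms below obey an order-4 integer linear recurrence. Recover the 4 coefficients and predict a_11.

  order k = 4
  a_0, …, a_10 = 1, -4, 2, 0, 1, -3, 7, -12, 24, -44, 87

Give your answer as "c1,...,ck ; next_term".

-1,2,1,1 ; -163

  a_4 = -1·0 + 2·2 + 1·-4 + 1·1 = 1
  a_5 = -1·1 + 2·0 + 1·2 + 1·-4 = -3
  a_6 = -1·-3 + 2·1 + 1·0 + 1·2 = 7
  a_7 = -1·7 + 2·-3 + 1·1 + 1·0 = -12
  a_8 = -1·-12 + 2·7 + 1·-3 + 1·1 = 24
  a_9 = -1·24 + 2·-12 + 1·7 + 1·-3 = -44
  a_10 = -1·-44 + 2·24 + 1·-12 + 1·7 = 87
  a_11 = -1·87 + 2·-44 + 1·24 + 1·-12 = -163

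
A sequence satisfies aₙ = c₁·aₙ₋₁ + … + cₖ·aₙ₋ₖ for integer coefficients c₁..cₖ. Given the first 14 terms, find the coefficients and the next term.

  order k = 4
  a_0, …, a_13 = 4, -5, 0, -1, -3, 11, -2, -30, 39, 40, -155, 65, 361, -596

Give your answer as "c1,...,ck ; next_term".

-1,-3,0,-1 ; -332

  a_4 = -1·-1 + -3·0 + 0·-5 + -1·4 = -3
  a_5 = -1·-3 + -3·-1 + 0·0 + -1·-5 = 11
  a_6 = -1·11 + -3·-3 + 0·-1 + -1·0 = -2
  a_7 = -1·-2 + -3·11 + 0·-3 + -1·-1 = -30
  a_8 = -1·-30 + -3·-2 + 0·11 + -1·-3 = 39
  a_9 = -1·39 + -3·-30 + 0·-2 + -1·11 = 40
  a_10 = -1·40 + -3·39 + 0·-30 + -1·-2 = -155
  a_11 = -1·-155 + -3·40 + 0·39 + -1·-30 = 65
  a_12 = -1·65 + -3·-155 + 0·40 + -1·39 = 361
  a_13 = -1·361 + -3·65 + 0·-155 + -1·40 = -596
  a_14 = -1·-596 + -3·361 + 0·65 + -1·-155 = -332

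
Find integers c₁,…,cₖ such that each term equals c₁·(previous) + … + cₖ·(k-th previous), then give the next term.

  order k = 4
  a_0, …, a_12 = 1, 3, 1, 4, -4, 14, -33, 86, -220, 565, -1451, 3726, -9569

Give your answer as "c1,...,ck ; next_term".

-2,2,1,-1 ; 24574

  a_4 = -2·4 + 2·1 + 1·3 + -1·1 = -4
  a_5 = -2·-4 + 2·4 + 1·1 + -1·3 = 14
  a_6 = -2·14 + 2·-4 + 1·4 + -1·1 = -33
  a_7 = -2·-33 + 2·14 + 1·-4 + -1·4 = 86
  a_8 = -2·86 + 2·-33 + 1·14 + -1·-4 = -220
  a_9 = -2·-220 + 2·86 + 1·-33 + -1·14 = 565
  a_10 = -2·565 + 2·-220 + 1·86 + -1·-33 = -1451
  a_11 = -2·-1451 + 2·565 + 1·-220 + -1·86 = 3726
  a_12 = -2·3726 + 2·-1451 + 1·565 + -1·-220 = -9569
  a_13 = -2·-9569 + 2·3726 + 1·-1451 + -1·565 = 24574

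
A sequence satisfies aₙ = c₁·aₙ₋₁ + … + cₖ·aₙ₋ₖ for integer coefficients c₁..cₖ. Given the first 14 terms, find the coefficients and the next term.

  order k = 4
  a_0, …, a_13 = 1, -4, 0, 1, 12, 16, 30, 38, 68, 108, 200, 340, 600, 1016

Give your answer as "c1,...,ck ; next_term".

  a_4 = 2·1 + 0·0 + -2·-4 + 2·1 = 12
  a_5 = 2·12 + 0·1 + -2·0 + 2·-4 = 16
  a_6 = 2·16 + 0·12 + -2·1 + 2·0 = 30
  a_7 = 2·30 + 0·16 + -2·12 + 2·1 = 38
  a_8 = 2·38 + 0·30 + -2·16 + 2·12 = 68
  a_9 = 2·68 + 0·38 + -2·30 + 2·16 = 108
  a_10 = 2·108 + 0·68 + -2·38 + 2·30 = 200
  a_11 = 2·200 + 0·108 + -2·68 + 2·38 = 340
  a_12 = 2·340 + 0·200 + -2·108 + 2·68 = 600
  a_13 = 2·600 + 0·340 + -2·200 + 2·108 = 1016
  a_14 = 2·1016 + 0·600 + -2·340 + 2·200 = 1752

2,0,-2,2 ; 1752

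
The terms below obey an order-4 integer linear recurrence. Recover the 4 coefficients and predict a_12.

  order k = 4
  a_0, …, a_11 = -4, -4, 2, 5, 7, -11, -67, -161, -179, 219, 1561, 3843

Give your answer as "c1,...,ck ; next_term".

  a_4 = 3·5 + -4·2 + -2·-4 + 2·-4 = 7
  a_5 = 3·7 + -4·5 + -2·2 + 2·-4 = -11
  a_6 = 3·-11 + -4·7 + -2·5 + 2·2 = -67
  a_7 = 3·-67 + -4·-11 + -2·7 + 2·5 = -161
  a_8 = 3·-161 + -4·-67 + -2·-11 + 2·7 = -179
  a_9 = 3·-179 + -4·-161 + -2·-67 + 2·-11 = 219
  a_10 = 3·219 + -4·-179 + -2·-161 + 2·-67 = 1561
  a_11 = 3·1561 + -4·219 + -2·-179 + 2·-161 = 3843
  a_12 = 3·3843 + -4·1561 + -2·219 + 2·-179 = 4489

3,-4,-2,2 ; 4489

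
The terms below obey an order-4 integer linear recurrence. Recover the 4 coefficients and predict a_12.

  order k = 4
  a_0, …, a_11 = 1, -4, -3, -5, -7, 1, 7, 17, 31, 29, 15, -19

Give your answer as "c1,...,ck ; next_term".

1,0,0,-2 ; -81

  a_4 = 1·-5 + 0·-3 + 0·-4 + -2·1 = -7
  a_5 = 1·-7 + 0·-5 + 0·-3 + -2·-4 = 1
  a_6 = 1·1 + 0·-7 + 0·-5 + -2·-3 = 7
  a_7 = 1·7 + 0·1 + 0·-7 + -2·-5 = 17
  a_8 = 1·17 + 0·7 + 0·1 + -2·-7 = 31
  a_9 = 1·31 + 0·17 + 0·7 + -2·1 = 29
  a_10 = 1·29 + 0·31 + 0·17 + -2·7 = 15
  a_11 = 1·15 + 0·29 + 0·31 + -2·17 = -19
  a_12 = 1·-19 + 0·15 + 0·29 + -2·31 = -81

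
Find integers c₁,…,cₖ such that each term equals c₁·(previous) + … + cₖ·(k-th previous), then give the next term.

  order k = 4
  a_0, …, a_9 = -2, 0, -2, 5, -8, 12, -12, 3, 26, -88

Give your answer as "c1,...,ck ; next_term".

  a_4 = -2·5 + 0·-2 + 2·0 + -1·-2 = -8
  a_5 = -2·-8 + 0·5 + 2·-2 + -1·0 = 12
  a_6 = -2·12 + 0·-8 + 2·5 + -1·-2 = -12
  a_7 = -2·-12 + 0·12 + 2·-8 + -1·5 = 3
  a_8 = -2·3 + 0·-12 + 2·12 + -1·-8 = 26
  a_9 = -2·26 + 0·3 + 2·-12 + -1·12 = -88
  a_10 = -2·-88 + 0·26 + 2·3 + -1·-12 = 194

-2,0,2,-1 ; 194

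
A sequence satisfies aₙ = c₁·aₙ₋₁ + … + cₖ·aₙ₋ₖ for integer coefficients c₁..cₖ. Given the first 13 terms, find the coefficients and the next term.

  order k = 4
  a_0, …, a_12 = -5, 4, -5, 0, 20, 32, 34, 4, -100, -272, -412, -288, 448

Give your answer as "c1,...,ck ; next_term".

  a_4 = 2·0 + -2·-5 + 0·4 + -2·-5 = 20
  a_5 = 2·20 + -2·0 + 0·-5 + -2·4 = 32
  a_6 = 2·32 + -2·20 + 0·0 + -2·-5 = 34
  a_7 = 2·34 + -2·32 + 0·20 + -2·0 = 4
  a_8 = 2·4 + -2·34 + 0·32 + -2·20 = -100
  a_9 = 2·-100 + -2·4 + 0·34 + -2·32 = -272
  a_10 = 2·-272 + -2·-100 + 0·4 + -2·34 = -412
  a_11 = 2·-412 + -2·-272 + 0·-100 + -2·4 = -288
  a_12 = 2·-288 + -2·-412 + 0·-272 + -2·-100 = 448
  a_13 = 2·448 + -2·-288 + 0·-412 + -2·-272 = 2016

2,-2,0,-2 ; 2016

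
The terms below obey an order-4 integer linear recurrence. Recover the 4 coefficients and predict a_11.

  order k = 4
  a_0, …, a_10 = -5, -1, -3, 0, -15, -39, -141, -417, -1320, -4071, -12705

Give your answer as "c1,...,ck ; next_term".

3,1,-3,3 ; -39477

  a_4 = 3·0 + 1·-3 + -3·-1 + 3·-5 = -15
  a_5 = 3·-15 + 1·0 + -3·-3 + 3·-1 = -39
  a_6 = 3·-39 + 1·-15 + -3·0 + 3·-3 = -141
  a_7 = 3·-141 + 1·-39 + -3·-15 + 3·0 = -417
  a_8 = 3·-417 + 1·-141 + -3·-39 + 3·-15 = -1320
  a_9 = 3·-1320 + 1·-417 + -3·-141 + 3·-39 = -4071
  a_10 = 3·-4071 + 1·-1320 + -3·-417 + 3·-141 = -12705
  a_11 = 3·-12705 + 1·-4071 + -3·-1320 + 3·-417 = -39477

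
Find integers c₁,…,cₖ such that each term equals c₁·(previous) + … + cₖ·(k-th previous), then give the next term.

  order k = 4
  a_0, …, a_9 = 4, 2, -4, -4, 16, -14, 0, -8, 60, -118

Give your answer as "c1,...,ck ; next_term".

  a_4 = -2·-4 + -2·-4 + -2·2 + 1·4 = 16
  a_5 = -2·16 + -2·-4 + -2·-4 + 1·2 = -14
  a_6 = -2·-14 + -2·16 + -2·-4 + 1·-4 = 0
  a_7 = -2·0 + -2·-14 + -2·16 + 1·-4 = -8
  a_8 = -2·-8 + -2·0 + -2·-14 + 1·16 = 60
  a_9 = -2·60 + -2·-8 + -2·0 + 1·-14 = -118
  a_10 = -2·-118 + -2·60 + -2·-8 + 1·0 = 132

-2,-2,-2,1 ; 132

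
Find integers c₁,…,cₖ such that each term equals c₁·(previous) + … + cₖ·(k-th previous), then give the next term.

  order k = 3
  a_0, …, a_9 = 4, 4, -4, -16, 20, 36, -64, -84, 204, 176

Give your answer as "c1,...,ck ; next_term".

  a_3 = -1·-4 + -3·4 + -2·4 = -16
  a_4 = -1·-16 + -3·-4 + -2·4 = 20
  a_5 = -1·20 + -3·-16 + -2·-4 = 36
  a_6 = -1·36 + -3·20 + -2·-16 = -64
  a_7 = -1·-64 + -3·36 + -2·20 = -84
  a_8 = -1·-84 + -3·-64 + -2·36 = 204
  a_9 = -1·204 + -3·-84 + -2·-64 = 176
  a_10 = -1·176 + -3·204 + -2·-84 = -620

-1,-3,-2 ; -620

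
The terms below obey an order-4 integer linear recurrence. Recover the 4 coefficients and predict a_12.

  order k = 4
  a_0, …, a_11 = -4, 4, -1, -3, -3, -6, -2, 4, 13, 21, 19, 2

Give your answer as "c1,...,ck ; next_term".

1,0,-1,-1 ; -32

  a_4 = 1·-3 + 0·-1 + -1·4 + -1·-4 = -3
  a_5 = 1·-3 + 0·-3 + -1·-1 + -1·4 = -6
  a_6 = 1·-6 + 0·-3 + -1·-3 + -1·-1 = -2
  a_7 = 1·-2 + 0·-6 + -1·-3 + -1·-3 = 4
  a_8 = 1·4 + 0·-2 + -1·-6 + -1·-3 = 13
  a_9 = 1·13 + 0·4 + -1·-2 + -1·-6 = 21
  a_10 = 1·21 + 0·13 + -1·4 + -1·-2 = 19
  a_11 = 1·19 + 0·21 + -1·13 + -1·4 = 2
  a_12 = 1·2 + 0·19 + -1·21 + -1·13 = -32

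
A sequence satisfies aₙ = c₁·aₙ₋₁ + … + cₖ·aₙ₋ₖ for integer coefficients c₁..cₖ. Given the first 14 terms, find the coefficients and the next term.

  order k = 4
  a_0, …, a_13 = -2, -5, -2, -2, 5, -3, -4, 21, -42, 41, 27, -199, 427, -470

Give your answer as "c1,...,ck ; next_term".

  a_4 = -2·-2 + -2·-2 + 1·-5 + -1·-2 = 5
  a_5 = -2·5 + -2·-2 + 1·-2 + -1·-5 = -3
  a_6 = -2·-3 + -2·5 + 1·-2 + -1·-2 = -4
  a_7 = -2·-4 + -2·-3 + 1·5 + -1·-2 = 21
  a_8 = -2·21 + -2·-4 + 1·-3 + -1·5 = -42
  a_9 = -2·-42 + -2·21 + 1·-4 + -1·-3 = 41
  a_10 = -2·41 + -2·-42 + 1·21 + -1·-4 = 27
  a_11 = -2·27 + -2·41 + 1·-42 + -1·21 = -199
  a_12 = -2·-199 + -2·27 + 1·41 + -1·-42 = 427
  a_13 = -2·427 + -2·-199 + 1·27 + -1·41 = -470
  a_14 = -2·-470 + -2·427 + 1·-199 + -1·27 = -140

-2,-2,1,-1 ; -140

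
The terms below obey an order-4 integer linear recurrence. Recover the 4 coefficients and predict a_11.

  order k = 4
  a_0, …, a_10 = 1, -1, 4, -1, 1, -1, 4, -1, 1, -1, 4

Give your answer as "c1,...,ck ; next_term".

0,0,0,1 ; -1

  a_4 = 0·-1 + 0·4 + 0·-1 + 1·1 = 1
  a_5 = 0·1 + 0·-1 + 0·4 + 1·-1 = -1
  a_6 = 0·-1 + 0·1 + 0·-1 + 1·4 = 4
  a_7 = 0·4 + 0·-1 + 0·1 + 1·-1 = -1
  a_8 = 0·-1 + 0·4 + 0·-1 + 1·1 = 1
  a_9 = 0·1 + 0·-1 + 0·4 + 1·-1 = -1
  a_10 = 0·-1 + 0·1 + 0·-1 + 1·4 = 4
  a_11 = 0·4 + 0·-1 + 0·1 + 1·-1 = -1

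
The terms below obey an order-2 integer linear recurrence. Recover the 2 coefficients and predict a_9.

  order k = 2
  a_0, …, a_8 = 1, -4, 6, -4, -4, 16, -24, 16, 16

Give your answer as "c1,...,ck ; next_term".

-2,-2 ; -64

  a_2 = -2·-4 + -2·1 = 6
  a_3 = -2·6 + -2·-4 = -4
  a_4 = -2·-4 + -2·6 = -4
  a_5 = -2·-4 + -2·-4 = 16
  a_6 = -2·16 + -2·-4 = -24
  a_7 = -2·-24 + -2·16 = 16
  a_8 = -2·16 + -2·-24 = 16
  a_9 = -2·16 + -2·16 = -64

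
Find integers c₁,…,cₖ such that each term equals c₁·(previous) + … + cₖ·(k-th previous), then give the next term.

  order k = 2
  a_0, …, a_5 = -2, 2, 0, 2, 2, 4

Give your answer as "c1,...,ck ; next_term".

  a_2 = 1·2 + 1·-2 = 0
  a_3 = 1·0 + 1·2 = 2
  a_4 = 1·2 + 1·0 = 2
  a_5 = 1·2 + 1·2 = 4
  a_6 = 1·4 + 1·2 = 6

1,1 ; 6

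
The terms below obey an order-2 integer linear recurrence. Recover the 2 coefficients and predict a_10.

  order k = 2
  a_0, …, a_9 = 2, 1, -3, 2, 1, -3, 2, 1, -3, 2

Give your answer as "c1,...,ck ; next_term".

-1,-1 ; 1

  a_2 = -1·1 + -1·2 = -3
  a_3 = -1·-3 + -1·1 = 2
  a_4 = -1·2 + -1·-3 = 1
  a_5 = -1·1 + -1·2 = -3
  a_6 = -1·-3 + -1·1 = 2
  a_7 = -1·2 + -1·-3 = 1
  a_8 = -1·1 + -1·2 = -3
  a_9 = -1·-3 + -1·1 = 2
  a_10 = -1·2 + -1·-3 = 1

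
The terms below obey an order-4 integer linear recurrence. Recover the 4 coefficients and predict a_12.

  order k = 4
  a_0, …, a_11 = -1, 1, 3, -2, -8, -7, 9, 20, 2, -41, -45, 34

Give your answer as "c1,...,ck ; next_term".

1,-1,-1,2 ; 124

  a_4 = 1·-2 + -1·3 + -1·1 + 2·-1 = -8
  a_5 = 1·-8 + -1·-2 + -1·3 + 2·1 = -7
  a_6 = 1·-7 + -1·-8 + -1·-2 + 2·3 = 9
  a_7 = 1·9 + -1·-7 + -1·-8 + 2·-2 = 20
  a_8 = 1·20 + -1·9 + -1·-7 + 2·-8 = 2
  a_9 = 1·2 + -1·20 + -1·9 + 2·-7 = -41
  a_10 = 1·-41 + -1·2 + -1·20 + 2·9 = -45
  a_11 = 1·-45 + -1·-41 + -1·2 + 2·20 = 34
  a_12 = 1·34 + -1·-45 + -1·-41 + 2·2 = 124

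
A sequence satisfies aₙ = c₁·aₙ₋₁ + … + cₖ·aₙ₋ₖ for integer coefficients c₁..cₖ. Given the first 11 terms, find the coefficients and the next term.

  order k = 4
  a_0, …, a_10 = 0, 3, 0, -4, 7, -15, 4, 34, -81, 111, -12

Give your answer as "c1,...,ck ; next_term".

-1,-1,1,-4 ; -316

  a_4 = -1·-4 + -1·0 + 1·3 + -4·0 = 7
  a_5 = -1·7 + -1·-4 + 1·0 + -4·3 = -15
  a_6 = -1·-15 + -1·7 + 1·-4 + -4·0 = 4
  a_7 = -1·4 + -1·-15 + 1·7 + -4·-4 = 34
  a_8 = -1·34 + -1·4 + 1·-15 + -4·7 = -81
  a_9 = -1·-81 + -1·34 + 1·4 + -4·-15 = 111
  a_10 = -1·111 + -1·-81 + 1·34 + -4·4 = -12
  a_11 = -1·-12 + -1·111 + 1·-81 + -4·34 = -316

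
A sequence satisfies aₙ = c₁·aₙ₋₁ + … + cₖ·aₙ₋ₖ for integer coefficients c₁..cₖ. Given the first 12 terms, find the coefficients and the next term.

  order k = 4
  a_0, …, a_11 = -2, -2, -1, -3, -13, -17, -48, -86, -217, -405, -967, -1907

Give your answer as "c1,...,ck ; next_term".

0,3,2,3 ; -4362

  a_4 = 0·-3 + 3·-1 + 2·-2 + 3·-2 = -13
  a_5 = 0·-13 + 3·-3 + 2·-1 + 3·-2 = -17
  a_6 = 0·-17 + 3·-13 + 2·-3 + 3·-1 = -48
  a_7 = 0·-48 + 3·-17 + 2·-13 + 3·-3 = -86
  a_8 = 0·-86 + 3·-48 + 2·-17 + 3·-13 = -217
  a_9 = 0·-217 + 3·-86 + 2·-48 + 3·-17 = -405
  a_10 = 0·-405 + 3·-217 + 2·-86 + 3·-48 = -967
  a_11 = 0·-967 + 3·-405 + 2·-217 + 3·-86 = -1907
  a_12 = 0·-1907 + 3·-967 + 2·-405 + 3·-217 = -4362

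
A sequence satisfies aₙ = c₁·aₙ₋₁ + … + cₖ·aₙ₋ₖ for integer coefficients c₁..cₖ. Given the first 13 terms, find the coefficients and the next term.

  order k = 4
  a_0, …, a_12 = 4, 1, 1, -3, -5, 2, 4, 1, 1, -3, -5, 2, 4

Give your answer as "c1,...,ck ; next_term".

0,-1,0,-1 ; 1

  a_4 = 0·-3 + -1·1 + 0·1 + -1·4 = -5
  a_5 = 0·-5 + -1·-3 + 0·1 + -1·1 = 2
  a_6 = 0·2 + -1·-5 + 0·-3 + -1·1 = 4
  a_7 = 0·4 + -1·2 + 0·-5 + -1·-3 = 1
  a_8 = 0·1 + -1·4 + 0·2 + -1·-5 = 1
  a_9 = 0·1 + -1·1 + 0·4 + -1·2 = -3
  a_10 = 0·-3 + -1·1 + 0·1 + -1·4 = -5
  a_11 = 0·-5 + -1·-3 + 0·1 + -1·1 = 2
  a_12 = 0·2 + -1·-5 + 0·-3 + -1·1 = 4
  a_13 = 0·4 + -1·2 + 0·-5 + -1·-3 = 1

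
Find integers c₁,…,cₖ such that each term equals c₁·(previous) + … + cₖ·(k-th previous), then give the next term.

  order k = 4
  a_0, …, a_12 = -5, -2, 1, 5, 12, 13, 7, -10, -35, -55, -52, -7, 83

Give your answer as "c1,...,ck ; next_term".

1,0,-1,-1 ; 190

  a_4 = 1·5 + 0·1 + -1·-2 + -1·-5 = 12
  a_5 = 1·12 + 0·5 + -1·1 + -1·-2 = 13
  a_6 = 1·13 + 0·12 + -1·5 + -1·1 = 7
  a_7 = 1·7 + 0·13 + -1·12 + -1·5 = -10
  a_8 = 1·-10 + 0·7 + -1·13 + -1·12 = -35
  a_9 = 1·-35 + 0·-10 + -1·7 + -1·13 = -55
  a_10 = 1·-55 + 0·-35 + -1·-10 + -1·7 = -52
  a_11 = 1·-52 + 0·-55 + -1·-35 + -1·-10 = -7
  a_12 = 1·-7 + 0·-52 + -1·-55 + -1·-35 = 83
  a_13 = 1·83 + 0·-7 + -1·-52 + -1·-55 = 190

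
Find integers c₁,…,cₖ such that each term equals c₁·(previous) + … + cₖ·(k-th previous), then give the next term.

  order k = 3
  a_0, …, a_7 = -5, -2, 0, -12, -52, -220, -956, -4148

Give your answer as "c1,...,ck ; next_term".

  a_3 = 4·0 + 1·-2 + 2·-5 = -12
  a_4 = 4·-12 + 1·0 + 2·-2 = -52
  a_5 = 4·-52 + 1·-12 + 2·0 = -220
  a_6 = 4·-220 + 1·-52 + 2·-12 = -956
  a_7 = 4·-956 + 1·-220 + 2·-52 = -4148
  a_8 = 4·-4148 + 1·-956 + 2·-220 = -17988

4,1,2 ; -17988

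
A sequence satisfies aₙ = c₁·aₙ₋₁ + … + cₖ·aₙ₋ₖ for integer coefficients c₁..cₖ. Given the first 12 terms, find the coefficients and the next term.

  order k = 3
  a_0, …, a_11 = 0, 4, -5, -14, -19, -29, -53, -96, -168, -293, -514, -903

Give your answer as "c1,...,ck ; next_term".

  a_3 = 2·-5 + -1·4 + 1·0 = -14
  a_4 = 2·-14 + -1·-5 + 1·4 = -19
  a_5 = 2·-19 + -1·-14 + 1·-5 = -29
  a_6 = 2·-29 + -1·-19 + 1·-14 = -53
  a_7 = 2·-53 + -1·-29 + 1·-19 = -96
  a_8 = 2·-96 + -1·-53 + 1·-29 = -168
  a_9 = 2·-168 + -1·-96 + 1·-53 = -293
  a_10 = 2·-293 + -1·-168 + 1·-96 = -514
  a_11 = 2·-514 + -1·-293 + 1·-168 = -903
  a_12 = 2·-903 + -1·-514 + 1·-293 = -1585

2,-1,1 ; -1585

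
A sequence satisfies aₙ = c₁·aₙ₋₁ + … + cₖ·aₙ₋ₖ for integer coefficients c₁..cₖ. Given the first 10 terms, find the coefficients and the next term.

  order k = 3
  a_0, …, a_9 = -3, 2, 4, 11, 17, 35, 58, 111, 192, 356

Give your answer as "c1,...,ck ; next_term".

1,2,-1 ; 629

  a_3 = 1·4 + 2·2 + -1·-3 = 11
  a_4 = 1·11 + 2·4 + -1·2 = 17
  a_5 = 1·17 + 2·11 + -1·4 = 35
  a_6 = 1·35 + 2·17 + -1·11 = 58
  a_7 = 1·58 + 2·35 + -1·17 = 111
  a_8 = 1·111 + 2·58 + -1·35 = 192
  a_9 = 1·192 + 2·111 + -1·58 = 356
  a_10 = 1·356 + 2·192 + -1·111 = 629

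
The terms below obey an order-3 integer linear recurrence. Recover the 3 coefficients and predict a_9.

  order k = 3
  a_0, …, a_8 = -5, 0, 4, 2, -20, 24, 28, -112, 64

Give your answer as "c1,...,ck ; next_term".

-2,-4,-2 ; 264

  a_3 = -2·4 + -4·0 + -2·-5 = 2
  a_4 = -2·2 + -4·4 + -2·0 = -20
  a_5 = -2·-20 + -4·2 + -2·4 = 24
  a_6 = -2·24 + -4·-20 + -2·2 = 28
  a_7 = -2·28 + -4·24 + -2·-20 = -112
  a_8 = -2·-112 + -4·28 + -2·24 = 64
  a_9 = -2·64 + -4·-112 + -2·28 = 264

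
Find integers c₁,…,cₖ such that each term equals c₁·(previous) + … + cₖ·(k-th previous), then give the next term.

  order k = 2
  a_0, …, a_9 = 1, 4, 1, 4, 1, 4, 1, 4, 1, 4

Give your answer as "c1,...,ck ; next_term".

0,1 ; 1

  a_2 = 0·4 + 1·1 = 1
  a_3 = 0·1 + 1·4 = 4
  a_4 = 0·4 + 1·1 = 1
  a_5 = 0·1 + 1·4 = 4
  a_6 = 0·4 + 1·1 = 1
  a_7 = 0·1 + 1·4 = 4
  a_8 = 0·4 + 1·1 = 1
  a_9 = 0·1 + 1·4 = 4
  a_10 = 0·4 + 1·1 = 1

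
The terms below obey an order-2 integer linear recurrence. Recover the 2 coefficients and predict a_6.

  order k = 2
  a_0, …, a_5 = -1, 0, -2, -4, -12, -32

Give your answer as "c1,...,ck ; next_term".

  a_2 = 2·0 + 2·-1 = -2
  a_3 = 2·-2 + 2·0 = -4
  a_4 = 2·-4 + 2·-2 = -12
  a_5 = 2·-12 + 2·-4 = -32
  a_6 = 2·-32 + 2·-12 = -88

2,2 ; -88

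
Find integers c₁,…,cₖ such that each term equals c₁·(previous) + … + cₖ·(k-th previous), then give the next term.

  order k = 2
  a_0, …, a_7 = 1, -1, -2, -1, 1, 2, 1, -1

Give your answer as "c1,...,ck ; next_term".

1,-1 ; -2

  a_2 = 1·-1 + -1·1 = -2
  a_3 = 1·-2 + -1·-1 = -1
  a_4 = 1·-1 + -1·-2 = 1
  a_5 = 1·1 + -1·-1 = 2
  a_6 = 1·2 + -1·1 = 1
  a_7 = 1·1 + -1·2 = -1
  a_8 = 1·-1 + -1·1 = -2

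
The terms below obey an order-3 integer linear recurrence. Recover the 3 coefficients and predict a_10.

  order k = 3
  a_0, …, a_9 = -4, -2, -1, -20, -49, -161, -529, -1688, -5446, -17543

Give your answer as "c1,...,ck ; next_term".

  a_3 = 2·-1 + 3·-2 + 3·-4 = -20
  a_4 = 2·-20 + 3·-1 + 3·-2 = -49
  a_5 = 2·-49 + 3·-20 + 3·-1 = -161
  a_6 = 2·-161 + 3·-49 + 3·-20 = -529
  a_7 = 2·-529 + 3·-161 + 3·-49 = -1688
  a_8 = 2·-1688 + 3·-529 + 3·-161 = -5446
  a_9 = 2·-5446 + 3·-1688 + 3·-529 = -17543
  a_10 = 2·-17543 + 3·-5446 + 3·-1688 = -56488

2,3,3 ; -56488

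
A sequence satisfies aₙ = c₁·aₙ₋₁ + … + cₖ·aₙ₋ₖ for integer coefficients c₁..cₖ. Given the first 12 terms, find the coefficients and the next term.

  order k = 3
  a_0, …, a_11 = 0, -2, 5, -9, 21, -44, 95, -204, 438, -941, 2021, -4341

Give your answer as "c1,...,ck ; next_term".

-1,2,-1 ; 9324

  a_3 = -1·5 + 2·-2 + -1·0 = -9
  a_4 = -1·-9 + 2·5 + -1·-2 = 21
  a_5 = -1·21 + 2·-9 + -1·5 = -44
  a_6 = -1·-44 + 2·21 + -1·-9 = 95
  a_7 = -1·95 + 2·-44 + -1·21 = -204
  a_8 = -1·-204 + 2·95 + -1·-44 = 438
  a_9 = -1·438 + 2·-204 + -1·95 = -941
  a_10 = -1·-941 + 2·438 + -1·-204 = 2021
  a_11 = -1·2021 + 2·-941 + -1·438 = -4341
  a_12 = -1·-4341 + 2·2021 + -1·-941 = 9324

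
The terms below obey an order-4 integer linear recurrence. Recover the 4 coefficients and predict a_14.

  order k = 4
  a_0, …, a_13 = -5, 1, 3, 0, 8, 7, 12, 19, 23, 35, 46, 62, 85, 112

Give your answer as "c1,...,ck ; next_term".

1,1,0,-1 ; 151

  a_4 = 1·0 + 1·3 + 0·1 + -1·-5 = 8
  a_5 = 1·8 + 1·0 + 0·3 + -1·1 = 7
  a_6 = 1·7 + 1·8 + 0·0 + -1·3 = 12
  a_7 = 1·12 + 1·7 + 0·8 + -1·0 = 19
  a_8 = 1·19 + 1·12 + 0·7 + -1·8 = 23
  a_9 = 1·23 + 1·19 + 0·12 + -1·7 = 35
  a_10 = 1·35 + 1·23 + 0·19 + -1·12 = 46
  a_11 = 1·46 + 1·35 + 0·23 + -1·19 = 62
  a_12 = 1·62 + 1·46 + 0·35 + -1·23 = 85
  a_13 = 1·85 + 1·62 + 0·46 + -1·35 = 112
  a_14 = 1·112 + 1·85 + 0·62 + -1·46 = 151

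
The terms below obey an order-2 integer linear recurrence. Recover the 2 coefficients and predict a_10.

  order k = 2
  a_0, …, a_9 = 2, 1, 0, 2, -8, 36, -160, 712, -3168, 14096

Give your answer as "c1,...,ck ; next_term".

-4,2 ; -62720

  a_2 = -4·1 + 2·2 = 0
  a_3 = -4·0 + 2·1 = 2
  a_4 = -4·2 + 2·0 = -8
  a_5 = -4·-8 + 2·2 = 36
  a_6 = -4·36 + 2·-8 = -160
  a_7 = -4·-160 + 2·36 = 712
  a_8 = -4·712 + 2·-160 = -3168
  a_9 = -4·-3168 + 2·712 = 14096
  a_10 = -4·14096 + 2·-3168 = -62720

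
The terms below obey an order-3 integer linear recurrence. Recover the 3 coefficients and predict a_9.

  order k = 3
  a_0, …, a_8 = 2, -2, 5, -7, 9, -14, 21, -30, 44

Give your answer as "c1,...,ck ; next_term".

-1,0,-1 ; -65

  a_3 = -1·5 + 0·-2 + -1·2 = -7
  a_4 = -1·-7 + 0·5 + -1·-2 = 9
  a_5 = -1·9 + 0·-7 + -1·5 = -14
  a_6 = -1·-14 + 0·9 + -1·-7 = 21
  a_7 = -1·21 + 0·-14 + -1·9 = -30
  a_8 = -1·-30 + 0·21 + -1·-14 = 44
  a_9 = -1·44 + 0·-30 + -1·21 = -65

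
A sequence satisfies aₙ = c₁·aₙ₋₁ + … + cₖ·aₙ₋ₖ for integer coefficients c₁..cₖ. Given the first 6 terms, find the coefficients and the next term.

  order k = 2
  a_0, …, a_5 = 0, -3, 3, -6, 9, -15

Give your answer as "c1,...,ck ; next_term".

-1,1 ; 24

  a_2 = -1·-3 + 1·0 = 3
  a_3 = -1·3 + 1·-3 = -6
  a_4 = -1·-6 + 1·3 = 9
  a_5 = -1·9 + 1·-6 = -15
  a_6 = -1·-15 + 1·9 = 24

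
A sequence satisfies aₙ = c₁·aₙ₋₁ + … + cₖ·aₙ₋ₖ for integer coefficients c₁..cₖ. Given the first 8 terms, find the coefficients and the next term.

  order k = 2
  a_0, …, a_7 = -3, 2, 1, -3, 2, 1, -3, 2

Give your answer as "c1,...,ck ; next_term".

  a_2 = -1·2 + -1·-3 = 1
  a_3 = -1·1 + -1·2 = -3
  a_4 = -1·-3 + -1·1 = 2
  a_5 = -1·2 + -1·-3 = 1
  a_6 = -1·1 + -1·2 = -3
  a_7 = -1·-3 + -1·1 = 2
  a_8 = -1·2 + -1·-3 = 1

-1,-1 ; 1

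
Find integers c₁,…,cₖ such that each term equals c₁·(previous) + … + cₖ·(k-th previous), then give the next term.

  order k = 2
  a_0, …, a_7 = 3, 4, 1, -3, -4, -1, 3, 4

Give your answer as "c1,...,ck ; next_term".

  a_2 = 1·4 + -1·3 = 1
  a_3 = 1·1 + -1·4 = -3
  a_4 = 1·-3 + -1·1 = -4
  a_5 = 1·-4 + -1·-3 = -1
  a_6 = 1·-1 + -1·-4 = 3
  a_7 = 1·3 + -1·-1 = 4
  a_8 = 1·4 + -1·3 = 1

1,-1 ; 1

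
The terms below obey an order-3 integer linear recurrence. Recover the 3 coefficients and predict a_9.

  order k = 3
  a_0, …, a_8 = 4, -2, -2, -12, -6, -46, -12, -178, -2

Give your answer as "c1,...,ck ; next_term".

0,4,-1 ; -700

  a_3 = 0·-2 + 4·-2 + -1·4 = -12
  a_4 = 0·-12 + 4·-2 + -1·-2 = -6
  a_5 = 0·-6 + 4·-12 + -1·-2 = -46
  a_6 = 0·-46 + 4·-6 + -1·-12 = -12
  a_7 = 0·-12 + 4·-46 + -1·-6 = -178
  a_8 = 0·-178 + 4·-12 + -1·-46 = -2
  a_9 = 0·-2 + 4·-178 + -1·-12 = -700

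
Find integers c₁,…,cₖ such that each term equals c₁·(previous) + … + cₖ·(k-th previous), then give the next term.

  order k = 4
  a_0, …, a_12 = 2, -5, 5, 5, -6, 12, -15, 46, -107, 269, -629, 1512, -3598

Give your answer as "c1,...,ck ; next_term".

-2,1,1,2 ; 8617

  a_4 = -2·5 + 1·5 + 1·-5 + 2·2 = -6
  a_5 = -2·-6 + 1·5 + 1·5 + 2·-5 = 12
  a_6 = -2·12 + 1·-6 + 1·5 + 2·5 = -15
  a_7 = -2·-15 + 1·12 + 1·-6 + 2·5 = 46
  a_8 = -2·46 + 1·-15 + 1·12 + 2·-6 = -107
  a_9 = -2·-107 + 1·46 + 1·-15 + 2·12 = 269
  a_10 = -2·269 + 1·-107 + 1·46 + 2·-15 = -629
  a_11 = -2·-629 + 1·269 + 1·-107 + 2·46 = 1512
  a_12 = -2·1512 + 1·-629 + 1·269 + 2·-107 = -3598
  a_13 = -2·-3598 + 1·1512 + 1·-629 + 2·269 = 8617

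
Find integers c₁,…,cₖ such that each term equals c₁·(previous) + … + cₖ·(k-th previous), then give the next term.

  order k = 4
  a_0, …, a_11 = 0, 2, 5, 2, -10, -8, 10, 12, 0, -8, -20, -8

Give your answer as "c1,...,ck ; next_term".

0,-2,0,-2 ; 40

  a_4 = 0·2 + -2·5 + 0·2 + -2·0 = -10
  a_5 = 0·-10 + -2·2 + 0·5 + -2·2 = -8
  a_6 = 0·-8 + -2·-10 + 0·2 + -2·5 = 10
  a_7 = 0·10 + -2·-8 + 0·-10 + -2·2 = 12
  a_8 = 0·12 + -2·10 + 0·-8 + -2·-10 = 0
  a_9 = 0·0 + -2·12 + 0·10 + -2·-8 = -8
  a_10 = 0·-8 + -2·0 + 0·12 + -2·10 = -20
  a_11 = 0·-20 + -2·-8 + 0·0 + -2·12 = -8
  a_12 = 0·-8 + -2·-20 + 0·-8 + -2·0 = 40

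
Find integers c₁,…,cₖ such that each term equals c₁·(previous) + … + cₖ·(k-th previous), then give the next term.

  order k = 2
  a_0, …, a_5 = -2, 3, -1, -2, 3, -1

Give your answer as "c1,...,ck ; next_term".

-1,-1 ; -2

  a_2 = -1·3 + -1·-2 = -1
  a_3 = -1·-1 + -1·3 = -2
  a_4 = -1·-2 + -1·-1 = 3
  a_5 = -1·3 + -1·-2 = -1
  a_6 = -1·-1 + -1·3 = -2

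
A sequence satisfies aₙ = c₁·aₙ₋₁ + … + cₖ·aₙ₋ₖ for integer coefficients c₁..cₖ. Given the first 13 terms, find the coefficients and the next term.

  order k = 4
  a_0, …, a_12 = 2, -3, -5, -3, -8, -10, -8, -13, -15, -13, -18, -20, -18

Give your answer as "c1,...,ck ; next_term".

1,0,1,-1 ; -23

  a_4 = 1·-3 + 0·-5 + 1·-3 + -1·2 = -8
  a_5 = 1·-8 + 0·-3 + 1·-5 + -1·-3 = -10
  a_6 = 1·-10 + 0·-8 + 1·-3 + -1·-5 = -8
  a_7 = 1·-8 + 0·-10 + 1·-8 + -1·-3 = -13
  a_8 = 1·-13 + 0·-8 + 1·-10 + -1·-8 = -15
  a_9 = 1·-15 + 0·-13 + 1·-8 + -1·-10 = -13
  a_10 = 1·-13 + 0·-15 + 1·-13 + -1·-8 = -18
  a_11 = 1·-18 + 0·-13 + 1·-15 + -1·-13 = -20
  a_12 = 1·-20 + 0·-18 + 1·-13 + -1·-15 = -18
  a_13 = 1·-18 + 0·-20 + 1·-18 + -1·-13 = -23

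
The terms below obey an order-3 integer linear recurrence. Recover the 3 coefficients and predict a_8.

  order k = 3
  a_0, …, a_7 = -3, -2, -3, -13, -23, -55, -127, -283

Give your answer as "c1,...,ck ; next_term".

  a_3 = 1·-3 + 2·-2 + 2·-3 = -13
  a_4 = 1·-13 + 2·-3 + 2·-2 = -23
  a_5 = 1·-23 + 2·-13 + 2·-3 = -55
  a_6 = 1·-55 + 2·-23 + 2·-13 = -127
  a_7 = 1·-127 + 2·-55 + 2·-23 = -283
  a_8 = 1·-283 + 2·-127 + 2·-55 = -647

1,2,2 ; -647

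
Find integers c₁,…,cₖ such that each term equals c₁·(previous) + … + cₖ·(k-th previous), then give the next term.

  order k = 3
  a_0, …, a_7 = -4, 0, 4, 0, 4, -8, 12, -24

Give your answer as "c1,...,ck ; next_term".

  a_3 = -1·4 + 1·0 + -1·-4 = 0
  a_4 = -1·0 + 1·4 + -1·0 = 4
  a_5 = -1·4 + 1·0 + -1·4 = -8
  a_6 = -1·-8 + 1·4 + -1·0 = 12
  a_7 = -1·12 + 1·-8 + -1·4 = -24
  a_8 = -1·-24 + 1·12 + -1·-8 = 44

-1,1,-1 ; 44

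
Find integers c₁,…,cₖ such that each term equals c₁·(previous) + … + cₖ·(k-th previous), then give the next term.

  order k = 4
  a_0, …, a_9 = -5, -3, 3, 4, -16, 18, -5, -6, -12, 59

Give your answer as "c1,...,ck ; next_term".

  a_4 = -2·4 + -2·3 + -1·-3 + 1·-5 = -16
  a_5 = -2·-16 + -2·4 + -1·3 + 1·-3 = 18
  a_6 = -2·18 + -2·-16 + -1·4 + 1·3 = -5
  a_7 = -2·-5 + -2·18 + -1·-16 + 1·4 = -6
  a_8 = -2·-6 + -2·-5 + -1·18 + 1·-16 = -12
  a_9 = -2·-12 + -2·-6 + -1·-5 + 1·18 = 59
  a_10 = -2·59 + -2·-12 + -1·-6 + 1·-5 = -93

-2,-2,-1,1 ; -93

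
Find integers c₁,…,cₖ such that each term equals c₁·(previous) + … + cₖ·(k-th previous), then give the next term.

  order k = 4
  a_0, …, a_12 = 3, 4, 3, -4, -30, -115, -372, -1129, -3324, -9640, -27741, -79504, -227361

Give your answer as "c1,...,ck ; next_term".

3,1,-3,-3 ; -649444

  a_4 = 3·-4 + 1·3 + -3·4 + -3·3 = -30
  a_5 = 3·-30 + 1·-4 + -3·3 + -3·4 = -115
  a_6 = 3·-115 + 1·-30 + -3·-4 + -3·3 = -372
  a_7 = 3·-372 + 1·-115 + -3·-30 + -3·-4 = -1129
  a_8 = 3·-1129 + 1·-372 + -3·-115 + -3·-30 = -3324
  a_9 = 3·-3324 + 1·-1129 + -3·-372 + -3·-115 = -9640
  a_10 = 3·-9640 + 1·-3324 + -3·-1129 + -3·-372 = -27741
  a_11 = 3·-27741 + 1·-9640 + -3·-3324 + -3·-1129 = -79504
  a_12 = 3·-79504 + 1·-27741 + -3·-9640 + -3·-3324 = -227361
  a_13 = 3·-227361 + 1·-79504 + -3·-27741 + -3·-9640 = -649444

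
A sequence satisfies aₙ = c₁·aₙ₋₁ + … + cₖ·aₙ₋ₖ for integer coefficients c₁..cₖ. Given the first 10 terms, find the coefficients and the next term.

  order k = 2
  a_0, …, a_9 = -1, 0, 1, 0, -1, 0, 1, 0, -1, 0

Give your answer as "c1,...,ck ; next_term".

  a_2 = 0·0 + -1·-1 = 1
  a_3 = 0·1 + -1·0 = 0
  a_4 = 0·0 + -1·1 = -1
  a_5 = 0·-1 + -1·0 = 0
  a_6 = 0·0 + -1·-1 = 1
  a_7 = 0·1 + -1·0 = 0
  a_8 = 0·0 + -1·1 = -1
  a_9 = 0·-1 + -1·0 = 0
  a_10 = 0·0 + -1·-1 = 1

0,-1 ; 1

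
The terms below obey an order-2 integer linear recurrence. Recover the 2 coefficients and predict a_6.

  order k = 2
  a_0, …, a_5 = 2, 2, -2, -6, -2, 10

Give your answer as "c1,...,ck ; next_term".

  a_2 = 1·2 + -2·2 = -2
  a_3 = 1·-2 + -2·2 = -6
  a_4 = 1·-6 + -2·-2 = -2
  a_5 = 1·-2 + -2·-6 = 10
  a_6 = 1·10 + -2·-2 = 14

1,-2 ; 14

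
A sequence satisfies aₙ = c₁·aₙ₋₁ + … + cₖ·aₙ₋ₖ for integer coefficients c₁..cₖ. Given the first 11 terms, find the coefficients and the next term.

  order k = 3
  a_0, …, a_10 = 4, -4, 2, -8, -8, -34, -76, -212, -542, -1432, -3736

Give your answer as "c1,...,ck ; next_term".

2,2,-1 ; -9794

  a_3 = 2·2 + 2·-4 + -1·4 = -8
  a_4 = 2·-8 + 2·2 + -1·-4 = -8
  a_5 = 2·-8 + 2·-8 + -1·2 = -34
  a_6 = 2·-34 + 2·-8 + -1·-8 = -76
  a_7 = 2·-76 + 2·-34 + -1·-8 = -212
  a_8 = 2·-212 + 2·-76 + -1·-34 = -542
  a_9 = 2·-542 + 2·-212 + -1·-76 = -1432
  a_10 = 2·-1432 + 2·-542 + -1·-212 = -3736
  a_11 = 2·-3736 + 2·-1432 + -1·-542 = -9794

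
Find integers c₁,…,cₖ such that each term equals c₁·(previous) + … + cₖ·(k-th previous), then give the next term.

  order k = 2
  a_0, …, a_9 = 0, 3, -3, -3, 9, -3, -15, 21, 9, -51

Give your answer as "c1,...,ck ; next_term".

-1,-2 ; 33

  a_2 = -1·3 + -2·0 = -3
  a_3 = -1·-3 + -2·3 = -3
  a_4 = -1·-3 + -2·-3 = 9
  a_5 = -1·9 + -2·-3 = -3
  a_6 = -1·-3 + -2·9 = -15
  a_7 = -1·-15 + -2·-3 = 21
  a_8 = -1·21 + -2·-15 = 9
  a_9 = -1·9 + -2·21 = -51
  a_10 = -1·-51 + -2·9 = 33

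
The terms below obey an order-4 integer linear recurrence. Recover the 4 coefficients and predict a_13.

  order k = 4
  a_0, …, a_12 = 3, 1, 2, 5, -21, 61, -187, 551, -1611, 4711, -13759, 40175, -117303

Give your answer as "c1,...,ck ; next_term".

  a_4 = -3·5 + 0·2 + 0·1 + -2·3 = -21
  a_5 = -3·-21 + 0·5 + 0·2 + -2·1 = 61
  a_6 = -3·61 + 0·-21 + 0·5 + -2·2 = -187
  a_7 = -3·-187 + 0·61 + 0·-21 + -2·5 = 551
  a_8 = -3·551 + 0·-187 + 0·61 + -2·-21 = -1611
  a_9 = -3·-1611 + 0·551 + 0·-187 + -2·61 = 4711
  a_10 = -3·4711 + 0·-1611 + 0·551 + -2·-187 = -13759
  a_11 = -3·-13759 + 0·4711 + 0·-1611 + -2·551 = 40175
  a_12 = -3·40175 + 0·-13759 + 0·4711 + -2·-1611 = -117303
  a_13 = -3·-117303 + 0·40175 + 0·-13759 + -2·4711 = 342487

-3,0,0,-2 ; 342487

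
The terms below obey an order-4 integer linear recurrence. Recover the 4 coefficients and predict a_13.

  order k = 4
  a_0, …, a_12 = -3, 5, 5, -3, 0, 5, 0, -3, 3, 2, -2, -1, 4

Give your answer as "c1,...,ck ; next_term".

-1,0,0,1 ; -2

  a_4 = -1·-3 + 0·5 + 0·5 + 1·-3 = 0
  a_5 = -1·0 + 0·-3 + 0·5 + 1·5 = 5
  a_6 = -1·5 + 0·0 + 0·-3 + 1·5 = 0
  a_7 = -1·0 + 0·5 + 0·0 + 1·-3 = -3
  a_8 = -1·-3 + 0·0 + 0·5 + 1·0 = 3
  a_9 = -1·3 + 0·-3 + 0·0 + 1·5 = 2
  a_10 = -1·2 + 0·3 + 0·-3 + 1·0 = -2
  a_11 = -1·-2 + 0·2 + 0·3 + 1·-3 = -1
  a_12 = -1·-1 + 0·-2 + 0·2 + 1·3 = 4
  a_13 = -1·4 + 0·-1 + 0·-2 + 1·2 = -2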